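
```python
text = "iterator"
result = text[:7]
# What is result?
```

text has length 8. The slice text[:7] selects indices [0, 1, 2, 3, 4, 5, 6] (0->'i', 1->'t', 2->'e', 3->'r', 4->'a', 5->'t', 6->'o'), giving 'iterato'.

'iterato'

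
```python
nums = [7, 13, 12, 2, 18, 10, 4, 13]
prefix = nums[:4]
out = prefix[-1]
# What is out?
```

nums has length 8. The slice nums[:4] selects indices [0, 1, 2, 3] (0->7, 1->13, 2->12, 3->2), giving [7, 13, 12, 2]. So prefix = [7, 13, 12, 2]. Then prefix[-1] = 2.

2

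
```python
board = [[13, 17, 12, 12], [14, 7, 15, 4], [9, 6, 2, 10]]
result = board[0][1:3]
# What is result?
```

board[0] = [13, 17, 12, 12]. board[0] has length 4. The slice board[0][1:3] selects indices [1, 2] (1->17, 2->12), giving [17, 12].

[17, 12]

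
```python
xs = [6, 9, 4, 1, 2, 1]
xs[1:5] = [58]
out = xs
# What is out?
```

xs starts as [6, 9, 4, 1, 2, 1] (length 6). The slice xs[1:5] covers indices [1, 2, 3, 4] with values [9, 4, 1, 2]. Replacing that slice with [58] (different length) produces [6, 58, 1].

[6, 58, 1]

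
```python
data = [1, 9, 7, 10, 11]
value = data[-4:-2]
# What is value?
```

data has length 5. The slice data[-4:-2] selects indices [1, 2] (1->9, 2->7), giving [9, 7].

[9, 7]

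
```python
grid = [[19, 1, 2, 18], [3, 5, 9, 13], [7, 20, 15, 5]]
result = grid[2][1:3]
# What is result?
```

grid[2] = [7, 20, 15, 5]. grid[2] has length 4. The slice grid[2][1:3] selects indices [1, 2] (1->20, 2->15), giving [20, 15].

[20, 15]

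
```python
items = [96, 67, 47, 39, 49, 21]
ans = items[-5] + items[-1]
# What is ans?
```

items has length 6. Negative index -5 maps to positive index 6 + (-5) = 1. items[1] = 67.
items has length 6. Negative index -1 maps to positive index 6 + (-1) = 5. items[5] = 21.
Sum: 67 + 21 = 88.

88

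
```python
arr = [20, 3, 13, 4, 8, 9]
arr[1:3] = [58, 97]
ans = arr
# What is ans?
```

arr starts as [20, 3, 13, 4, 8, 9] (length 6). The slice arr[1:3] covers indices [1, 2] with values [3, 13]. Replacing that slice with [58, 97] (same length) produces [20, 58, 97, 4, 8, 9].

[20, 58, 97, 4, 8, 9]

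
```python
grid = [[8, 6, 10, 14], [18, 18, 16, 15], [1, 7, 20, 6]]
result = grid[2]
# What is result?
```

grid has 3 rows. Row 2 is [1, 7, 20, 6].

[1, 7, 20, 6]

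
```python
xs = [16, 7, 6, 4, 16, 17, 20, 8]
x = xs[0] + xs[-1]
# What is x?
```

xs has length 8. xs[0] = 16.
xs has length 8. Negative index -1 maps to positive index 8 + (-1) = 7. xs[7] = 8.
Sum: 16 + 8 = 24.

24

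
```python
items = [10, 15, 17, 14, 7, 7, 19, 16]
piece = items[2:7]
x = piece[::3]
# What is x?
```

items has length 8. The slice items[2:7] selects indices [2, 3, 4, 5, 6] (2->17, 3->14, 4->7, 5->7, 6->19), giving [17, 14, 7, 7, 19]. So piece = [17, 14, 7, 7, 19]. piece has length 5. The slice piece[::3] selects indices [0, 3] (0->17, 3->7), giving [17, 7].

[17, 7]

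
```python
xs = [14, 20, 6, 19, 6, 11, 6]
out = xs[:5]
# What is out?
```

xs has length 7. The slice xs[:5] selects indices [0, 1, 2, 3, 4] (0->14, 1->20, 2->6, 3->19, 4->6), giving [14, 20, 6, 19, 6].

[14, 20, 6, 19, 6]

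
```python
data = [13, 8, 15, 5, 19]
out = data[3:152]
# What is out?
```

data has length 5. The slice data[3:152] selects indices [3, 4] (3->5, 4->19), giving [5, 19].

[5, 19]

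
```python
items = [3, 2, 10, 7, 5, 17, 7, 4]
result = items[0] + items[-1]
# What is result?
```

items has length 8. items[0] = 3.
items has length 8. Negative index -1 maps to positive index 8 + (-1) = 7. items[7] = 4.
Sum: 3 + 4 = 7.

7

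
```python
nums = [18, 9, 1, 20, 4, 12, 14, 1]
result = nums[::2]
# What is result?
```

nums has length 8. The slice nums[::2] selects indices [0, 2, 4, 6] (0->18, 2->1, 4->4, 6->14), giving [18, 1, 4, 14].

[18, 1, 4, 14]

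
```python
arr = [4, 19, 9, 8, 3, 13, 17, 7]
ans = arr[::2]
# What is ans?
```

arr has length 8. The slice arr[::2] selects indices [0, 2, 4, 6] (0->4, 2->9, 4->3, 6->17), giving [4, 9, 3, 17].

[4, 9, 3, 17]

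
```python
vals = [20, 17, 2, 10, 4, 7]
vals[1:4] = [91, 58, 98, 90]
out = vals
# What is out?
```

vals starts as [20, 17, 2, 10, 4, 7] (length 6). The slice vals[1:4] covers indices [1, 2, 3] with values [17, 2, 10]. Replacing that slice with [91, 58, 98, 90] (different length) produces [20, 91, 58, 98, 90, 4, 7].

[20, 91, 58, 98, 90, 4, 7]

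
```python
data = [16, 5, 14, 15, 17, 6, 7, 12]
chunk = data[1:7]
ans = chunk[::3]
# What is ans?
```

data has length 8. The slice data[1:7] selects indices [1, 2, 3, 4, 5, 6] (1->5, 2->14, 3->15, 4->17, 5->6, 6->7), giving [5, 14, 15, 17, 6, 7]. So chunk = [5, 14, 15, 17, 6, 7]. chunk has length 6. The slice chunk[::3] selects indices [0, 3] (0->5, 3->17), giving [5, 17].

[5, 17]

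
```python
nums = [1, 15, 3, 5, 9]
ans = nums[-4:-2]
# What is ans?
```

nums has length 5. The slice nums[-4:-2] selects indices [1, 2] (1->15, 2->3), giving [15, 3].

[15, 3]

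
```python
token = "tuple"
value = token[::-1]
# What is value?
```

token has length 5. The slice token[::-1] selects indices [4, 3, 2, 1, 0] (4->'e', 3->'l', 2->'p', 1->'u', 0->'t'), giving 'elput'.

'elput'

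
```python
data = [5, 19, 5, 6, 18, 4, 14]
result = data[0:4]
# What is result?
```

data has length 7. The slice data[0:4] selects indices [0, 1, 2, 3] (0->5, 1->19, 2->5, 3->6), giving [5, 19, 5, 6].

[5, 19, 5, 6]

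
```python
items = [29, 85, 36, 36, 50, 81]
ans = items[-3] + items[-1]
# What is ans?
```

items has length 6. Negative index -3 maps to positive index 6 + (-3) = 3. items[3] = 36.
items has length 6. Negative index -1 maps to positive index 6 + (-1) = 5. items[5] = 81.
Sum: 36 + 81 = 117.

117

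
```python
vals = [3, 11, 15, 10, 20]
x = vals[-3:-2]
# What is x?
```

vals has length 5. The slice vals[-3:-2] selects indices [2] (2->15), giving [15].

[15]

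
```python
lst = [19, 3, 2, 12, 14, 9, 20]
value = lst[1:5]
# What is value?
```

lst has length 7. The slice lst[1:5] selects indices [1, 2, 3, 4] (1->3, 2->2, 3->12, 4->14), giving [3, 2, 12, 14].

[3, 2, 12, 14]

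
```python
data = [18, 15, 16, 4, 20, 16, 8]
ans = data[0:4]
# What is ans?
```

data has length 7. The slice data[0:4] selects indices [0, 1, 2, 3] (0->18, 1->15, 2->16, 3->4), giving [18, 15, 16, 4].

[18, 15, 16, 4]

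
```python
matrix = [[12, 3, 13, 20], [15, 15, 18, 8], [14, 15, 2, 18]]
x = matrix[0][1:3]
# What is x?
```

matrix[0] = [12, 3, 13, 20]. matrix[0] has length 4. The slice matrix[0][1:3] selects indices [1, 2] (1->3, 2->13), giving [3, 13].

[3, 13]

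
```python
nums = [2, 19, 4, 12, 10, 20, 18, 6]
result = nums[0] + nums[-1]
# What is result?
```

nums has length 8. nums[0] = 2.
nums has length 8. Negative index -1 maps to positive index 8 + (-1) = 7. nums[7] = 6.
Sum: 2 + 6 = 8.

8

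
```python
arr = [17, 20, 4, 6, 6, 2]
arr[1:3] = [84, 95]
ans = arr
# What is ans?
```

arr starts as [17, 20, 4, 6, 6, 2] (length 6). The slice arr[1:3] covers indices [1, 2] with values [20, 4]. Replacing that slice with [84, 95] (same length) produces [17, 84, 95, 6, 6, 2].

[17, 84, 95, 6, 6, 2]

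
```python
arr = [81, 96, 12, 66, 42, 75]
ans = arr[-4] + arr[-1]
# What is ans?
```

arr has length 6. Negative index -4 maps to positive index 6 + (-4) = 2. arr[2] = 12.
arr has length 6. Negative index -1 maps to positive index 6 + (-1) = 5. arr[5] = 75.
Sum: 12 + 75 = 87.

87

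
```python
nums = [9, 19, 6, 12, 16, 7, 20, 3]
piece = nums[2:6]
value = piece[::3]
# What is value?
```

nums has length 8. The slice nums[2:6] selects indices [2, 3, 4, 5] (2->6, 3->12, 4->16, 5->7), giving [6, 12, 16, 7]. So piece = [6, 12, 16, 7]. piece has length 4. The slice piece[::3] selects indices [0, 3] (0->6, 3->7), giving [6, 7].

[6, 7]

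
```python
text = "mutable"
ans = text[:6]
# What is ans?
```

text has length 7. The slice text[:6] selects indices [0, 1, 2, 3, 4, 5] (0->'m', 1->'u', 2->'t', 3->'a', 4->'b', 5->'l'), giving 'mutabl'.

'mutabl'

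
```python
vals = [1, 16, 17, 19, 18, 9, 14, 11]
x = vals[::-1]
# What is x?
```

vals has length 8. The slice vals[::-1] selects indices [7, 6, 5, 4, 3, 2, 1, 0] (7->11, 6->14, 5->9, 4->18, 3->19, 2->17, 1->16, 0->1), giving [11, 14, 9, 18, 19, 17, 16, 1].

[11, 14, 9, 18, 19, 17, 16, 1]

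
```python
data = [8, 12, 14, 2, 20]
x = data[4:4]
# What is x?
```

data has length 5. The slice data[4:4] resolves to an empty index range, so the result is [].

[]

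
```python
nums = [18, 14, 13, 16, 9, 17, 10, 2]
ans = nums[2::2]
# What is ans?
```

nums has length 8. The slice nums[2::2] selects indices [2, 4, 6] (2->13, 4->9, 6->10), giving [13, 9, 10].

[13, 9, 10]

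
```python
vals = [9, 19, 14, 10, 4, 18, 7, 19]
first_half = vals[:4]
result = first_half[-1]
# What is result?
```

vals has length 8. The slice vals[:4] selects indices [0, 1, 2, 3] (0->9, 1->19, 2->14, 3->10), giving [9, 19, 14, 10]. So first_half = [9, 19, 14, 10]. Then first_half[-1] = 10.

10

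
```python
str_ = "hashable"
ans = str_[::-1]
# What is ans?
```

str_ has length 8. The slice str_[::-1] selects indices [7, 6, 5, 4, 3, 2, 1, 0] (7->'e', 6->'l', 5->'b', 4->'a', 3->'h', 2->'s', 1->'a', 0->'h'), giving 'elbahsah'.

'elbahsah'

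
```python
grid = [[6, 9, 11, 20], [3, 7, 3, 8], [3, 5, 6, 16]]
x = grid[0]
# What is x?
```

grid has 3 rows. Row 0 is [6, 9, 11, 20].

[6, 9, 11, 20]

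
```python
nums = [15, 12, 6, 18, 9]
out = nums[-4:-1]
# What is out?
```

nums has length 5. The slice nums[-4:-1] selects indices [1, 2, 3] (1->12, 2->6, 3->18), giving [12, 6, 18].

[12, 6, 18]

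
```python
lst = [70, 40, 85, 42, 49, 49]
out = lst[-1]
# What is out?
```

lst has length 6. Negative index -1 maps to positive index 6 + (-1) = 5. lst[5] = 49.

49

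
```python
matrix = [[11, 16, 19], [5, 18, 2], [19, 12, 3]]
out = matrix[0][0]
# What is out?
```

matrix[0] = [11, 16, 19]. Taking column 0 of that row yields 11.

11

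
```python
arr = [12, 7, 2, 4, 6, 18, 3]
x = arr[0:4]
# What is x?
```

arr has length 7. The slice arr[0:4] selects indices [0, 1, 2, 3] (0->12, 1->7, 2->2, 3->4), giving [12, 7, 2, 4].

[12, 7, 2, 4]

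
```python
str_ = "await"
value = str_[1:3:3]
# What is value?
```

str_ has length 5. The slice str_[1:3:3] selects indices [1] (1->'w'), giving 'w'.

'w'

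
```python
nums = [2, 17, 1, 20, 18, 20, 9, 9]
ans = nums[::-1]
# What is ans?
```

nums has length 8. The slice nums[::-1] selects indices [7, 6, 5, 4, 3, 2, 1, 0] (7->9, 6->9, 5->20, 4->18, 3->20, 2->1, 1->17, 0->2), giving [9, 9, 20, 18, 20, 1, 17, 2].

[9, 9, 20, 18, 20, 1, 17, 2]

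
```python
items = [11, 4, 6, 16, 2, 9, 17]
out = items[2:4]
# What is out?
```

items has length 7. The slice items[2:4] selects indices [2, 3] (2->6, 3->16), giving [6, 16].

[6, 16]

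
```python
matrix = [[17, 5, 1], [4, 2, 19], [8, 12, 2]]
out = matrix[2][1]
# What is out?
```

matrix[2] = [8, 12, 2]. Taking column 1 of that row yields 12.

12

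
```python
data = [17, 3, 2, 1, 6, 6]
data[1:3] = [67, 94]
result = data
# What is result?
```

data starts as [17, 3, 2, 1, 6, 6] (length 6). The slice data[1:3] covers indices [1, 2] with values [3, 2]. Replacing that slice with [67, 94] (same length) produces [17, 67, 94, 1, 6, 6].

[17, 67, 94, 1, 6, 6]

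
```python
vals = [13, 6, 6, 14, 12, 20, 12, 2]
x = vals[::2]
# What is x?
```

vals has length 8. The slice vals[::2] selects indices [0, 2, 4, 6] (0->13, 2->6, 4->12, 6->12), giving [13, 6, 12, 12].

[13, 6, 12, 12]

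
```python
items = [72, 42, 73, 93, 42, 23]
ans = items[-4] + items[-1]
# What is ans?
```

items has length 6. Negative index -4 maps to positive index 6 + (-4) = 2. items[2] = 73.
items has length 6. Negative index -1 maps to positive index 6 + (-1) = 5. items[5] = 23.
Sum: 73 + 23 = 96.

96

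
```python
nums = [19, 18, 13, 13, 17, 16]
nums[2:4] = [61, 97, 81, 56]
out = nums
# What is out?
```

nums starts as [19, 18, 13, 13, 17, 16] (length 6). The slice nums[2:4] covers indices [2, 3] with values [13, 13]. Replacing that slice with [61, 97, 81, 56] (different length) produces [19, 18, 61, 97, 81, 56, 17, 16].

[19, 18, 61, 97, 81, 56, 17, 16]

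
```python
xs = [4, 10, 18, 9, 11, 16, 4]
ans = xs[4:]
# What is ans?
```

xs has length 7. The slice xs[4:] selects indices [4, 5, 6] (4->11, 5->16, 6->4), giving [11, 16, 4].

[11, 16, 4]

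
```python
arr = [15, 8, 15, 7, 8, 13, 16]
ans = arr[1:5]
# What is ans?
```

arr has length 7. The slice arr[1:5] selects indices [1, 2, 3, 4] (1->8, 2->15, 3->7, 4->8), giving [8, 15, 7, 8].

[8, 15, 7, 8]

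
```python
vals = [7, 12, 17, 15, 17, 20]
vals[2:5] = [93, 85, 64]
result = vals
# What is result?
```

vals starts as [7, 12, 17, 15, 17, 20] (length 6). The slice vals[2:5] covers indices [2, 3, 4] with values [17, 15, 17]. Replacing that slice with [93, 85, 64] (same length) produces [7, 12, 93, 85, 64, 20].

[7, 12, 93, 85, 64, 20]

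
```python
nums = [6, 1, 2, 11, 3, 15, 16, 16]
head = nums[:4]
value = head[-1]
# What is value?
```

nums has length 8. The slice nums[:4] selects indices [0, 1, 2, 3] (0->6, 1->1, 2->2, 3->11), giving [6, 1, 2, 11]. So head = [6, 1, 2, 11]. Then head[-1] = 11.

11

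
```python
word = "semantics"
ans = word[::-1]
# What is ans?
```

word has length 9. The slice word[::-1] selects indices [8, 7, 6, 5, 4, 3, 2, 1, 0] (8->'s', 7->'c', 6->'i', 5->'t', 4->'n', 3->'a', 2->'m', 1->'e', 0->'s'), giving 'scitnames'.

'scitnames'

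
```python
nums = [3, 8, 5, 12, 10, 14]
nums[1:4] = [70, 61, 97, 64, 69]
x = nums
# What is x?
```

nums starts as [3, 8, 5, 12, 10, 14] (length 6). The slice nums[1:4] covers indices [1, 2, 3] with values [8, 5, 12]. Replacing that slice with [70, 61, 97, 64, 69] (different length) produces [3, 70, 61, 97, 64, 69, 10, 14].

[3, 70, 61, 97, 64, 69, 10, 14]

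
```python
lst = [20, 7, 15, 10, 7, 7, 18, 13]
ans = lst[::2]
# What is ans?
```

lst has length 8. The slice lst[::2] selects indices [0, 2, 4, 6] (0->20, 2->15, 4->7, 6->18), giving [20, 15, 7, 18].

[20, 15, 7, 18]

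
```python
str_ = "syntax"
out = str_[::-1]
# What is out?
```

str_ has length 6. The slice str_[::-1] selects indices [5, 4, 3, 2, 1, 0] (5->'x', 4->'a', 3->'t', 2->'n', 1->'y', 0->'s'), giving 'xatnys'.

'xatnys'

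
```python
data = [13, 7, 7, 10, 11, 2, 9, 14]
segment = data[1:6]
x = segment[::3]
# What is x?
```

data has length 8. The slice data[1:6] selects indices [1, 2, 3, 4, 5] (1->7, 2->7, 3->10, 4->11, 5->2), giving [7, 7, 10, 11, 2]. So segment = [7, 7, 10, 11, 2]. segment has length 5. The slice segment[::3] selects indices [0, 3] (0->7, 3->11), giving [7, 11].

[7, 11]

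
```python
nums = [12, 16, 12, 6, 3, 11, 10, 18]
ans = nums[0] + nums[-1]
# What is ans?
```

nums has length 8. nums[0] = 12.
nums has length 8. Negative index -1 maps to positive index 8 + (-1) = 7. nums[7] = 18.
Sum: 12 + 18 = 30.

30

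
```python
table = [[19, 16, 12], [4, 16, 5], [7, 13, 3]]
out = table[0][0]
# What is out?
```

table[0] = [19, 16, 12]. Taking column 0 of that row yields 19.

19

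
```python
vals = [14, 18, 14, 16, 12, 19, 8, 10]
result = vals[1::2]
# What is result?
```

vals has length 8. The slice vals[1::2] selects indices [1, 3, 5, 7] (1->18, 3->16, 5->19, 7->10), giving [18, 16, 19, 10].

[18, 16, 19, 10]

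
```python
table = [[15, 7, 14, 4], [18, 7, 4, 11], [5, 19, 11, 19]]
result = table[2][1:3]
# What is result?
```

table[2] = [5, 19, 11, 19]. table[2] has length 4. The slice table[2][1:3] selects indices [1, 2] (1->19, 2->11), giving [19, 11].

[19, 11]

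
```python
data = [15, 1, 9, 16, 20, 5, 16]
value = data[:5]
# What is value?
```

data has length 7. The slice data[:5] selects indices [0, 1, 2, 3, 4] (0->15, 1->1, 2->9, 3->16, 4->20), giving [15, 1, 9, 16, 20].

[15, 1, 9, 16, 20]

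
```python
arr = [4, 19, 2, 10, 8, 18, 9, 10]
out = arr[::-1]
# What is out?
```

arr has length 8. The slice arr[::-1] selects indices [7, 6, 5, 4, 3, 2, 1, 0] (7->10, 6->9, 5->18, 4->8, 3->10, 2->2, 1->19, 0->4), giving [10, 9, 18, 8, 10, 2, 19, 4].

[10, 9, 18, 8, 10, 2, 19, 4]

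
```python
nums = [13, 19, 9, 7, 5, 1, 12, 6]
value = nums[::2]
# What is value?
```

nums has length 8. The slice nums[::2] selects indices [0, 2, 4, 6] (0->13, 2->9, 4->5, 6->12), giving [13, 9, 5, 12].

[13, 9, 5, 12]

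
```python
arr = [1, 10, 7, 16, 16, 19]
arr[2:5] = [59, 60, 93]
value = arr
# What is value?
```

arr starts as [1, 10, 7, 16, 16, 19] (length 6). The slice arr[2:5] covers indices [2, 3, 4] with values [7, 16, 16]. Replacing that slice with [59, 60, 93] (same length) produces [1, 10, 59, 60, 93, 19].

[1, 10, 59, 60, 93, 19]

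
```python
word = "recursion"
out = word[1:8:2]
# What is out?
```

word has length 9. The slice word[1:8:2] selects indices [1, 3, 5, 7] (1->'e', 3->'u', 5->'s', 7->'o'), giving 'euso'.

'euso'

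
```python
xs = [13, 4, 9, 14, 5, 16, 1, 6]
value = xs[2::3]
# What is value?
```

xs has length 8. The slice xs[2::3] selects indices [2, 5] (2->9, 5->16), giving [9, 16].

[9, 16]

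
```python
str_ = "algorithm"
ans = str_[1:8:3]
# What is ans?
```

str_ has length 9. The slice str_[1:8:3] selects indices [1, 4, 7] (1->'l', 4->'r', 7->'h'), giving 'lrh'.

'lrh'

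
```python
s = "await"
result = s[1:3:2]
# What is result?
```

s has length 5. The slice s[1:3:2] selects indices [1] (1->'w'), giving 'w'.

'w'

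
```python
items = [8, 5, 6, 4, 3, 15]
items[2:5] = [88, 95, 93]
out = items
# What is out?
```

items starts as [8, 5, 6, 4, 3, 15] (length 6). The slice items[2:5] covers indices [2, 3, 4] with values [6, 4, 3]. Replacing that slice with [88, 95, 93] (same length) produces [8, 5, 88, 95, 93, 15].

[8, 5, 88, 95, 93, 15]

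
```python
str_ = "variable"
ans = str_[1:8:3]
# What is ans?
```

str_ has length 8. The slice str_[1:8:3] selects indices [1, 4, 7] (1->'a', 4->'a', 7->'e'), giving 'aae'.

'aae'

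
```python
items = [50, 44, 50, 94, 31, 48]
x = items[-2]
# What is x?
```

items has length 6. Negative index -2 maps to positive index 6 + (-2) = 4. items[4] = 31.

31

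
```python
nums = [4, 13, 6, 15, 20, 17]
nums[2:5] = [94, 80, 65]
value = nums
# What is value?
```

nums starts as [4, 13, 6, 15, 20, 17] (length 6). The slice nums[2:5] covers indices [2, 3, 4] with values [6, 15, 20]. Replacing that slice with [94, 80, 65] (same length) produces [4, 13, 94, 80, 65, 17].

[4, 13, 94, 80, 65, 17]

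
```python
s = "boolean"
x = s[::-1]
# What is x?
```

s has length 7. The slice s[::-1] selects indices [6, 5, 4, 3, 2, 1, 0] (6->'n', 5->'a', 4->'e', 3->'l', 2->'o', 1->'o', 0->'b'), giving 'naeloob'.

'naeloob'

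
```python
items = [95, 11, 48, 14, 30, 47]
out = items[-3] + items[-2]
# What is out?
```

items has length 6. Negative index -3 maps to positive index 6 + (-3) = 3. items[3] = 14.
items has length 6. Negative index -2 maps to positive index 6 + (-2) = 4. items[4] = 30.
Sum: 14 + 30 = 44.

44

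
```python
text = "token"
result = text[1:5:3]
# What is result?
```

text has length 5. The slice text[1:5:3] selects indices [1, 4] (1->'o', 4->'n'), giving 'on'.

'on'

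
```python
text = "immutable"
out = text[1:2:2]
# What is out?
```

text has length 9. The slice text[1:2:2] selects indices [1] (1->'m'), giving 'm'.

'm'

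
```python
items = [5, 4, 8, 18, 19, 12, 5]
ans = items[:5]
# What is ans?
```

items has length 7. The slice items[:5] selects indices [0, 1, 2, 3, 4] (0->5, 1->4, 2->8, 3->18, 4->19), giving [5, 4, 8, 18, 19].

[5, 4, 8, 18, 19]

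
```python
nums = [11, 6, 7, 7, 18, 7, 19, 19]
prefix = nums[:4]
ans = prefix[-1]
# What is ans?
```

nums has length 8. The slice nums[:4] selects indices [0, 1, 2, 3] (0->11, 1->6, 2->7, 3->7), giving [11, 6, 7, 7]. So prefix = [11, 6, 7, 7]. Then prefix[-1] = 7.

7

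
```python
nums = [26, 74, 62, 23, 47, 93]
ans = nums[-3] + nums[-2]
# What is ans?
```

nums has length 6. Negative index -3 maps to positive index 6 + (-3) = 3. nums[3] = 23.
nums has length 6. Negative index -2 maps to positive index 6 + (-2) = 4. nums[4] = 47.
Sum: 23 + 47 = 70.

70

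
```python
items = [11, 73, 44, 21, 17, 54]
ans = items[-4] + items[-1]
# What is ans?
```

items has length 6. Negative index -4 maps to positive index 6 + (-4) = 2. items[2] = 44.
items has length 6. Negative index -1 maps to positive index 6 + (-1) = 5. items[5] = 54.
Sum: 44 + 54 = 98.

98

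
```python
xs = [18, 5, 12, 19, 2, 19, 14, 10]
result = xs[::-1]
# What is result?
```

xs has length 8. The slice xs[::-1] selects indices [7, 6, 5, 4, 3, 2, 1, 0] (7->10, 6->14, 5->19, 4->2, 3->19, 2->12, 1->5, 0->18), giving [10, 14, 19, 2, 19, 12, 5, 18].

[10, 14, 19, 2, 19, 12, 5, 18]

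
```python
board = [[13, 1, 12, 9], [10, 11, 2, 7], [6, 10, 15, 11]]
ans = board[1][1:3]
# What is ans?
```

board[1] = [10, 11, 2, 7]. board[1] has length 4. The slice board[1][1:3] selects indices [1, 2] (1->11, 2->2), giving [11, 2].

[11, 2]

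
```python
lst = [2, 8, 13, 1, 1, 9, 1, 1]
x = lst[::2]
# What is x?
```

lst has length 8. The slice lst[::2] selects indices [0, 2, 4, 6] (0->2, 2->13, 4->1, 6->1), giving [2, 13, 1, 1].

[2, 13, 1, 1]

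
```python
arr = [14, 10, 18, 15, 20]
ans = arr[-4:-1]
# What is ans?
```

arr has length 5. The slice arr[-4:-1] selects indices [1, 2, 3] (1->10, 2->18, 3->15), giving [10, 18, 15].

[10, 18, 15]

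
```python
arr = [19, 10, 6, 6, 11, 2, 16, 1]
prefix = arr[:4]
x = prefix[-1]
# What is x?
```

arr has length 8. The slice arr[:4] selects indices [0, 1, 2, 3] (0->19, 1->10, 2->6, 3->6), giving [19, 10, 6, 6]. So prefix = [19, 10, 6, 6]. Then prefix[-1] = 6.

6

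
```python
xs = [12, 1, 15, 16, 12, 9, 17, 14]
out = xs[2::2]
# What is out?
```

xs has length 8. The slice xs[2::2] selects indices [2, 4, 6] (2->15, 4->12, 6->17), giving [15, 12, 17].

[15, 12, 17]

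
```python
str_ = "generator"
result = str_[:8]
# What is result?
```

str_ has length 9. The slice str_[:8] selects indices [0, 1, 2, 3, 4, 5, 6, 7] (0->'g', 1->'e', 2->'n', 3->'e', 4->'r', 5->'a', 6->'t', 7->'o'), giving 'generato'.

'generato'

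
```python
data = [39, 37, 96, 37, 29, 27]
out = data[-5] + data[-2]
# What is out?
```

data has length 6. Negative index -5 maps to positive index 6 + (-5) = 1. data[1] = 37.
data has length 6. Negative index -2 maps to positive index 6 + (-2) = 4. data[4] = 29.
Sum: 37 + 29 = 66.

66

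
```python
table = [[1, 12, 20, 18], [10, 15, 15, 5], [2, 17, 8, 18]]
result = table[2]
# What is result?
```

table has 3 rows. Row 2 is [2, 17, 8, 18].

[2, 17, 8, 18]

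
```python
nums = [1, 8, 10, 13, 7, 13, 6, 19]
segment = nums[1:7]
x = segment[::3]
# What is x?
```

nums has length 8. The slice nums[1:7] selects indices [1, 2, 3, 4, 5, 6] (1->8, 2->10, 3->13, 4->7, 5->13, 6->6), giving [8, 10, 13, 7, 13, 6]. So segment = [8, 10, 13, 7, 13, 6]. segment has length 6. The slice segment[::3] selects indices [0, 3] (0->8, 3->7), giving [8, 7].

[8, 7]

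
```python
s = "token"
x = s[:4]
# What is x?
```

s has length 5. The slice s[:4] selects indices [0, 1, 2, 3] (0->'t', 1->'o', 2->'k', 3->'e'), giving 'toke'.

'toke'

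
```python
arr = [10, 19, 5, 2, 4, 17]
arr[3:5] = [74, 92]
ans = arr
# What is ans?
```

arr starts as [10, 19, 5, 2, 4, 17] (length 6). The slice arr[3:5] covers indices [3, 4] with values [2, 4]. Replacing that slice with [74, 92] (same length) produces [10, 19, 5, 74, 92, 17].

[10, 19, 5, 74, 92, 17]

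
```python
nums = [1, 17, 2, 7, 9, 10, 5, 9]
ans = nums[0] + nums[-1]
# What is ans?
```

nums has length 8. nums[0] = 1.
nums has length 8. Negative index -1 maps to positive index 8 + (-1) = 7. nums[7] = 9.
Sum: 1 + 9 = 10.

10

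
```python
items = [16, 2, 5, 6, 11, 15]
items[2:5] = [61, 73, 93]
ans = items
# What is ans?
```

items starts as [16, 2, 5, 6, 11, 15] (length 6). The slice items[2:5] covers indices [2, 3, 4] with values [5, 6, 11]. Replacing that slice with [61, 73, 93] (same length) produces [16, 2, 61, 73, 93, 15].

[16, 2, 61, 73, 93, 15]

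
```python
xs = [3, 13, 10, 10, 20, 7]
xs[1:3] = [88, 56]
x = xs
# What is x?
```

xs starts as [3, 13, 10, 10, 20, 7] (length 6). The slice xs[1:3] covers indices [1, 2] with values [13, 10]. Replacing that slice with [88, 56] (same length) produces [3, 88, 56, 10, 20, 7].

[3, 88, 56, 10, 20, 7]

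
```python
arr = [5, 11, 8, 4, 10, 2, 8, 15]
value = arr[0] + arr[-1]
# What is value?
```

arr has length 8. arr[0] = 5.
arr has length 8. Negative index -1 maps to positive index 8 + (-1) = 7. arr[7] = 15.
Sum: 5 + 15 = 20.

20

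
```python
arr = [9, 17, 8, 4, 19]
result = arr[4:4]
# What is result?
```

arr has length 5. The slice arr[4:4] resolves to an empty index range, so the result is [].

[]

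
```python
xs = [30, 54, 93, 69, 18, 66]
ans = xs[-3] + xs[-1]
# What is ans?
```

xs has length 6. Negative index -3 maps to positive index 6 + (-3) = 3. xs[3] = 69.
xs has length 6. Negative index -1 maps to positive index 6 + (-1) = 5. xs[5] = 66.
Sum: 69 + 66 = 135.

135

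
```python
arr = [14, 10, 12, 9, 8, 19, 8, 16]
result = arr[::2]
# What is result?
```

arr has length 8. The slice arr[::2] selects indices [0, 2, 4, 6] (0->14, 2->12, 4->8, 6->8), giving [14, 12, 8, 8].

[14, 12, 8, 8]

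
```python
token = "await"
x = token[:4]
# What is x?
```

token has length 5. The slice token[:4] selects indices [0, 1, 2, 3] (0->'a', 1->'w', 2->'a', 3->'i'), giving 'awai'.

'awai'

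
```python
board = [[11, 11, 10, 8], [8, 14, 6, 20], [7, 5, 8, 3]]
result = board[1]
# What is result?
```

board has 3 rows. Row 1 is [8, 14, 6, 20].

[8, 14, 6, 20]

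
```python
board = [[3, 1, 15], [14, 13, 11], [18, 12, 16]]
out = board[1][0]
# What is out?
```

board[1] = [14, 13, 11]. Taking column 0 of that row yields 14.

14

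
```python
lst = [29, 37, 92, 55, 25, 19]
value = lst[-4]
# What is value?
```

lst has length 6. Negative index -4 maps to positive index 6 + (-4) = 2. lst[2] = 92.

92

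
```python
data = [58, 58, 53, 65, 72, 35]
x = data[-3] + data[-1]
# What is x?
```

data has length 6. Negative index -3 maps to positive index 6 + (-3) = 3. data[3] = 65.
data has length 6. Negative index -1 maps to positive index 6 + (-1) = 5. data[5] = 35.
Sum: 65 + 35 = 100.

100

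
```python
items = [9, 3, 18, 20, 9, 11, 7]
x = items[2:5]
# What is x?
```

items has length 7. The slice items[2:5] selects indices [2, 3, 4] (2->18, 3->20, 4->9), giving [18, 20, 9].

[18, 20, 9]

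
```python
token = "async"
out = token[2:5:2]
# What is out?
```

token has length 5. The slice token[2:5:2] selects indices [2, 4] (2->'y', 4->'c'), giving 'yc'.

'yc'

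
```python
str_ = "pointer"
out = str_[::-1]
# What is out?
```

str_ has length 7. The slice str_[::-1] selects indices [6, 5, 4, 3, 2, 1, 0] (6->'r', 5->'e', 4->'t', 3->'n', 2->'i', 1->'o', 0->'p'), giving 'retniop'.

'retniop'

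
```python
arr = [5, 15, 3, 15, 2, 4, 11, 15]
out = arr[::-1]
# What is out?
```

arr has length 8. The slice arr[::-1] selects indices [7, 6, 5, 4, 3, 2, 1, 0] (7->15, 6->11, 5->4, 4->2, 3->15, 2->3, 1->15, 0->5), giving [15, 11, 4, 2, 15, 3, 15, 5].

[15, 11, 4, 2, 15, 3, 15, 5]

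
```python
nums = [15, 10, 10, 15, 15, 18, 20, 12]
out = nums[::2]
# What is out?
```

nums has length 8. The slice nums[::2] selects indices [0, 2, 4, 6] (0->15, 2->10, 4->15, 6->20), giving [15, 10, 15, 20].

[15, 10, 15, 20]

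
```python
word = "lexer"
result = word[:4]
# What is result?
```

word has length 5. The slice word[:4] selects indices [0, 1, 2, 3] (0->'l', 1->'e', 2->'x', 3->'e'), giving 'lexe'.

'lexe'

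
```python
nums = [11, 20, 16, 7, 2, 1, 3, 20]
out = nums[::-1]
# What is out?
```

nums has length 8. The slice nums[::-1] selects indices [7, 6, 5, 4, 3, 2, 1, 0] (7->20, 6->3, 5->1, 4->2, 3->7, 2->16, 1->20, 0->11), giving [20, 3, 1, 2, 7, 16, 20, 11].

[20, 3, 1, 2, 7, 16, 20, 11]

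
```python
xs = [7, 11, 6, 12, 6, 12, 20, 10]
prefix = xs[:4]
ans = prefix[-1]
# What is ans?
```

xs has length 8. The slice xs[:4] selects indices [0, 1, 2, 3] (0->7, 1->11, 2->6, 3->12), giving [7, 11, 6, 12]. So prefix = [7, 11, 6, 12]. Then prefix[-1] = 12.

12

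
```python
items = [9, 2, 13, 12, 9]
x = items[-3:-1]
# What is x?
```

items has length 5. The slice items[-3:-1] selects indices [2, 3] (2->13, 3->12), giving [13, 12].

[13, 12]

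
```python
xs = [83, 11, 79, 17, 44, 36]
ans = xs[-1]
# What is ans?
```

xs has length 6. Negative index -1 maps to positive index 6 + (-1) = 5. xs[5] = 36.

36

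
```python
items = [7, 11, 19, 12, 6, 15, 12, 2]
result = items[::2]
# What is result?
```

items has length 8. The slice items[::2] selects indices [0, 2, 4, 6] (0->7, 2->19, 4->6, 6->12), giving [7, 19, 6, 12].

[7, 19, 6, 12]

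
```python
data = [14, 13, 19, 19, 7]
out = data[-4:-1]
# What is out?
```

data has length 5. The slice data[-4:-1] selects indices [1, 2, 3] (1->13, 2->19, 3->19), giving [13, 19, 19].

[13, 19, 19]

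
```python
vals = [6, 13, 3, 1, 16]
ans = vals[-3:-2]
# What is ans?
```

vals has length 5. The slice vals[-3:-2] selects indices [2] (2->3), giving [3].

[3]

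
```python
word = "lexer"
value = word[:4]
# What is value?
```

word has length 5. The slice word[:4] selects indices [0, 1, 2, 3] (0->'l', 1->'e', 2->'x', 3->'e'), giving 'lexe'.

'lexe'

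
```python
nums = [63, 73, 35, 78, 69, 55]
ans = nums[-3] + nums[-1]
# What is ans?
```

nums has length 6. Negative index -3 maps to positive index 6 + (-3) = 3. nums[3] = 78.
nums has length 6. Negative index -1 maps to positive index 6 + (-1) = 5. nums[5] = 55.
Sum: 78 + 55 = 133.

133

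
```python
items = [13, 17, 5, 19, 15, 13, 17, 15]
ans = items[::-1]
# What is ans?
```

items has length 8. The slice items[::-1] selects indices [7, 6, 5, 4, 3, 2, 1, 0] (7->15, 6->17, 5->13, 4->15, 3->19, 2->5, 1->17, 0->13), giving [15, 17, 13, 15, 19, 5, 17, 13].

[15, 17, 13, 15, 19, 5, 17, 13]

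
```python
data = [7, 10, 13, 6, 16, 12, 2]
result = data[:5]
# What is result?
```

data has length 7. The slice data[:5] selects indices [0, 1, 2, 3, 4] (0->7, 1->10, 2->13, 3->6, 4->16), giving [7, 10, 13, 6, 16].

[7, 10, 13, 6, 16]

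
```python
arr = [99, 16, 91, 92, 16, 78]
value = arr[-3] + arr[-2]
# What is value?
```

arr has length 6. Negative index -3 maps to positive index 6 + (-3) = 3. arr[3] = 92.
arr has length 6. Negative index -2 maps to positive index 6 + (-2) = 4. arr[4] = 16.
Sum: 92 + 16 = 108.

108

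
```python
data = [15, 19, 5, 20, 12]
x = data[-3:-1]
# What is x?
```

data has length 5. The slice data[-3:-1] selects indices [2, 3] (2->5, 3->20), giving [5, 20].

[5, 20]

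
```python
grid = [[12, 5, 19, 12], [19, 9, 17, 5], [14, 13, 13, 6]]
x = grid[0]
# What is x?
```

grid has 3 rows. Row 0 is [12, 5, 19, 12].

[12, 5, 19, 12]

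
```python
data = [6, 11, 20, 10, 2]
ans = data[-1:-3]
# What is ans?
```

data has length 5. The slice data[-1:-3] resolves to an empty index range, so the result is [].

[]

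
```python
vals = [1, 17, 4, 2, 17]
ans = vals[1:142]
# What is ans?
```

vals has length 5. The slice vals[1:142] selects indices [1, 2, 3, 4] (1->17, 2->4, 3->2, 4->17), giving [17, 4, 2, 17].

[17, 4, 2, 17]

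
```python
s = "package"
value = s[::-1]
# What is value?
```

s has length 7. The slice s[::-1] selects indices [6, 5, 4, 3, 2, 1, 0] (6->'e', 5->'g', 4->'a', 3->'k', 2->'c', 1->'a', 0->'p'), giving 'egakcap'.

'egakcap'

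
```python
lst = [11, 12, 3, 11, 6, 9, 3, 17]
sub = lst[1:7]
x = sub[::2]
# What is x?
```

lst has length 8. The slice lst[1:7] selects indices [1, 2, 3, 4, 5, 6] (1->12, 2->3, 3->11, 4->6, 5->9, 6->3), giving [12, 3, 11, 6, 9, 3]. So sub = [12, 3, 11, 6, 9, 3]. sub has length 6. The slice sub[::2] selects indices [0, 2, 4] (0->12, 2->11, 4->9), giving [12, 11, 9].

[12, 11, 9]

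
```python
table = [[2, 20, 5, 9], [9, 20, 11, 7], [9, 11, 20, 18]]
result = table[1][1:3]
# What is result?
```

table[1] = [9, 20, 11, 7]. table[1] has length 4. The slice table[1][1:3] selects indices [1, 2] (1->20, 2->11), giving [20, 11].

[20, 11]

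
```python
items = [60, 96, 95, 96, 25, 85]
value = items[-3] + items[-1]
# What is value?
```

items has length 6. Negative index -3 maps to positive index 6 + (-3) = 3. items[3] = 96.
items has length 6. Negative index -1 maps to positive index 6 + (-1) = 5. items[5] = 85.
Sum: 96 + 85 = 181.

181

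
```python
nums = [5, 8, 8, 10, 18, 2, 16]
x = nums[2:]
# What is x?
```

nums has length 7. The slice nums[2:] selects indices [2, 3, 4, 5, 6] (2->8, 3->10, 4->18, 5->2, 6->16), giving [8, 10, 18, 2, 16].

[8, 10, 18, 2, 16]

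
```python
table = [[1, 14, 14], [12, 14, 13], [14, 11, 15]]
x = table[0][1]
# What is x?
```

table[0] = [1, 14, 14]. Taking column 1 of that row yields 14.

14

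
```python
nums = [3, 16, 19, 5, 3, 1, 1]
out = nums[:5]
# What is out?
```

nums has length 7. The slice nums[:5] selects indices [0, 1, 2, 3, 4] (0->3, 1->16, 2->19, 3->5, 4->3), giving [3, 16, 19, 5, 3].

[3, 16, 19, 5, 3]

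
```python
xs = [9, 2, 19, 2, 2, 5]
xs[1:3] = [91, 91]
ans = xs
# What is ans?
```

xs starts as [9, 2, 19, 2, 2, 5] (length 6). The slice xs[1:3] covers indices [1, 2] with values [2, 19]. Replacing that slice with [91, 91] (same length) produces [9, 91, 91, 2, 2, 5].

[9, 91, 91, 2, 2, 5]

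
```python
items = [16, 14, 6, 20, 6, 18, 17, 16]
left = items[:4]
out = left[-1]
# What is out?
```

items has length 8. The slice items[:4] selects indices [0, 1, 2, 3] (0->16, 1->14, 2->6, 3->20), giving [16, 14, 6, 20]. So left = [16, 14, 6, 20]. Then left[-1] = 20.

20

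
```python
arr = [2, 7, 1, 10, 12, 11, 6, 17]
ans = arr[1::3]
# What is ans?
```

arr has length 8. The slice arr[1::3] selects indices [1, 4, 7] (1->7, 4->12, 7->17), giving [7, 12, 17].

[7, 12, 17]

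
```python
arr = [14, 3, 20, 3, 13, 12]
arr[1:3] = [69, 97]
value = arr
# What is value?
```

arr starts as [14, 3, 20, 3, 13, 12] (length 6). The slice arr[1:3] covers indices [1, 2] with values [3, 20]. Replacing that slice with [69, 97] (same length) produces [14, 69, 97, 3, 13, 12].

[14, 69, 97, 3, 13, 12]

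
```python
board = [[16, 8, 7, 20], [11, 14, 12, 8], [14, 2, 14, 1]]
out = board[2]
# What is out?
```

board has 3 rows. Row 2 is [14, 2, 14, 1].

[14, 2, 14, 1]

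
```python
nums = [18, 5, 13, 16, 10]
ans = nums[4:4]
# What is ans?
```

nums has length 5. The slice nums[4:4] resolves to an empty index range, so the result is [].

[]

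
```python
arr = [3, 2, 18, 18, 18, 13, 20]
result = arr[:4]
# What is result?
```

arr has length 7. The slice arr[:4] selects indices [0, 1, 2, 3] (0->3, 1->2, 2->18, 3->18), giving [3, 2, 18, 18].

[3, 2, 18, 18]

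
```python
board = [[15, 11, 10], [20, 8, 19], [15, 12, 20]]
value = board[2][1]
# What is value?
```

board[2] = [15, 12, 20]. Taking column 1 of that row yields 12.

12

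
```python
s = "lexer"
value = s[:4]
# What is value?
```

s has length 5. The slice s[:4] selects indices [0, 1, 2, 3] (0->'l', 1->'e', 2->'x', 3->'e'), giving 'lexe'.

'lexe'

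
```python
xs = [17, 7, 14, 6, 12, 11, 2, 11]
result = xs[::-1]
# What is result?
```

xs has length 8. The slice xs[::-1] selects indices [7, 6, 5, 4, 3, 2, 1, 0] (7->11, 6->2, 5->11, 4->12, 3->6, 2->14, 1->7, 0->17), giving [11, 2, 11, 12, 6, 14, 7, 17].

[11, 2, 11, 12, 6, 14, 7, 17]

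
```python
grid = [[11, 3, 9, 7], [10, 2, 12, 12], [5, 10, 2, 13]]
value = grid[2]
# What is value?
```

grid has 3 rows. Row 2 is [5, 10, 2, 13].

[5, 10, 2, 13]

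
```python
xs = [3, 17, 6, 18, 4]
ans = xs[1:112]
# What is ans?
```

xs has length 5. The slice xs[1:112] selects indices [1, 2, 3, 4] (1->17, 2->6, 3->18, 4->4), giving [17, 6, 18, 4].

[17, 6, 18, 4]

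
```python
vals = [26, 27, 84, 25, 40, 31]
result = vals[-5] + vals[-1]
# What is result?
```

vals has length 6. Negative index -5 maps to positive index 6 + (-5) = 1. vals[1] = 27.
vals has length 6. Negative index -1 maps to positive index 6 + (-1) = 5. vals[5] = 31.
Sum: 27 + 31 = 58.

58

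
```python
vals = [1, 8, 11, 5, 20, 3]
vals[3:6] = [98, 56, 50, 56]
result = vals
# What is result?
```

vals starts as [1, 8, 11, 5, 20, 3] (length 6). The slice vals[3:6] covers indices [3, 4, 5] with values [5, 20, 3]. Replacing that slice with [98, 56, 50, 56] (different length) produces [1, 8, 11, 98, 56, 50, 56].

[1, 8, 11, 98, 56, 50, 56]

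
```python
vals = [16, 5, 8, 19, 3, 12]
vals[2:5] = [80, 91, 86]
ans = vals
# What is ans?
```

vals starts as [16, 5, 8, 19, 3, 12] (length 6). The slice vals[2:5] covers indices [2, 3, 4] with values [8, 19, 3]. Replacing that slice with [80, 91, 86] (same length) produces [16, 5, 80, 91, 86, 12].

[16, 5, 80, 91, 86, 12]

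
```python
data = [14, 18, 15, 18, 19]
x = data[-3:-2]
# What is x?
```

data has length 5. The slice data[-3:-2] selects indices [2] (2->15), giving [15].

[15]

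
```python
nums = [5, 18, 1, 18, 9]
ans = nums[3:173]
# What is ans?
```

nums has length 5. The slice nums[3:173] selects indices [3, 4] (3->18, 4->9), giving [18, 9].

[18, 9]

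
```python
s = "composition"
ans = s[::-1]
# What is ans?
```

s has length 11. The slice s[::-1] selects indices [10, 9, 8, 7, 6, 5, 4, 3, 2, 1, 0] (10->'n', 9->'o', 8->'i', 7->'t', 6->'i', 5->'s', 4->'o', 3->'p', 2->'m', 1->'o', 0->'c'), giving 'noitisopmoc'.

'noitisopmoc'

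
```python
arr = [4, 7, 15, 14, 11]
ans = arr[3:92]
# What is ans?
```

arr has length 5. The slice arr[3:92] selects indices [3, 4] (3->14, 4->11), giving [14, 11].

[14, 11]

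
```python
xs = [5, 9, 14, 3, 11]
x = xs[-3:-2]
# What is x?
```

xs has length 5. The slice xs[-3:-2] selects indices [2] (2->14), giving [14].

[14]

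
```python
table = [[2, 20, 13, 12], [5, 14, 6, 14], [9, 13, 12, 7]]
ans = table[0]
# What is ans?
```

table has 3 rows. Row 0 is [2, 20, 13, 12].

[2, 20, 13, 12]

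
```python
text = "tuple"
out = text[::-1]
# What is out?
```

text has length 5. The slice text[::-1] selects indices [4, 3, 2, 1, 0] (4->'e', 3->'l', 2->'p', 1->'u', 0->'t'), giving 'elput'.

'elput'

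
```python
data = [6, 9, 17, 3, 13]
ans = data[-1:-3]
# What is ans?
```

data has length 5. The slice data[-1:-3] resolves to an empty index range, so the result is [].

[]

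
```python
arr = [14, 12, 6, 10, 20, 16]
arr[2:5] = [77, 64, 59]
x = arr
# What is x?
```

arr starts as [14, 12, 6, 10, 20, 16] (length 6). The slice arr[2:5] covers indices [2, 3, 4] with values [6, 10, 20]. Replacing that slice with [77, 64, 59] (same length) produces [14, 12, 77, 64, 59, 16].

[14, 12, 77, 64, 59, 16]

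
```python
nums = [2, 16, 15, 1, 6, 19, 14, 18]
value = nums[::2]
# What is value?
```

nums has length 8. The slice nums[::2] selects indices [0, 2, 4, 6] (0->2, 2->15, 4->6, 6->14), giving [2, 15, 6, 14].

[2, 15, 6, 14]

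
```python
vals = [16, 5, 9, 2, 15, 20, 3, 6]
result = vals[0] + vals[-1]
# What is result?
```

vals has length 8. vals[0] = 16.
vals has length 8. Negative index -1 maps to positive index 8 + (-1) = 7. vals[7] = 6.
Sum: 16 + 6 = 22.

22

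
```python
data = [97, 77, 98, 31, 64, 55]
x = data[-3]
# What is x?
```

data has length 6. Negative index -3 maps to positive index 6 + (-3) = 3. data[3] = 31.

31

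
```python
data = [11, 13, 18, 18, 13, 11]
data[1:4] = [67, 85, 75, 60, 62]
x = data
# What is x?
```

data starts as [11, 13, 18, 18, 13, 11] (length 6). The slice data[1:4] covers indices [1, 2, 3] with values [13, 18, 18]. Replacing that slice with [67, 85, 75, 60, 62] (different length) produces [11, 67, 85, 75, 60, 62, 13, 11].

[11, 67, 85, 75, 60, 62, 13, 11]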